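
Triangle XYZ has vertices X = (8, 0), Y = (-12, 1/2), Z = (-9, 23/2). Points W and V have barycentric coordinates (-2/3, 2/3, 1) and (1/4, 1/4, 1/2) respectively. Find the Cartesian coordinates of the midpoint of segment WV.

(-167/12, 425/48)

Barycentric coordinates of the midpoint are the average: (-5/24, 11/24, 3/4).
Converting: (-5/24)·X + (11/24)·Y + (3/4)·Z = (-167/12, 425/48).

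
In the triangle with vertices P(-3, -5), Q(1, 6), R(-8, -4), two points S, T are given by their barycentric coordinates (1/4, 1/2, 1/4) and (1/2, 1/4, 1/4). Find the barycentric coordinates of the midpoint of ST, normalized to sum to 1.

(3/8, 3/8, 1/4)

Since both coordinate triples sum to 1, the midpoint's barycentrics are the componentwise average.
(1/4+1/2)/2 = 3/8; similarly 3/8 and 1/4.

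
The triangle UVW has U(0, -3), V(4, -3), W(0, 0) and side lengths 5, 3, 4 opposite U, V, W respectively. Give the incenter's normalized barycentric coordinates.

(5/12, 1/4, 1/3)

The incenter has barycentric coordinates proportional to the opposite side lengths: (5 : 3 : 4).
Normalizing by 5+3+4 = 12 gives (5/12, 1/4, 1/3).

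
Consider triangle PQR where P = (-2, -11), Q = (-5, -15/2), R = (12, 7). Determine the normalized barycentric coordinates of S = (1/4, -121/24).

Signed area of the reference triangle: [PQR] = ½·((-2)·(-15/2−7) + (-5)·(7−(-11)) + 12·(-11−(-15/2))) = ½·(29 − 90 − 42) = -103/2.
[SQR] = ½·((1/4)·(-15/2−7) + (-5)·(7−(-121/24)) + 12·(-121/24−(-15/2))) = ½·(-29/8 − 1445/24 + 59/2) = -103/6, so the P-coordinate is (-103/6)/(-103/2) = 1/3.
[PSR] = ½·((-2)·(-121/24−7) + (1/4)·(7−(-11)) + 12·(-11−(-121/24))) = ½·(289/12 + 9/2 − 143/2) = -515/24, so the Q-coordinate is 5/12.
[PQS] = ½·((-2)·(-15/2−(-121/24)) + (-5)·(-121/24−(-11)) + (1/4)·(-11−(-15/2))) = ½·(59/12 − 715/24 − 7/8) = -103/8, so the R-coordinate is 1/4.

(1/3, 5/12, 1/4)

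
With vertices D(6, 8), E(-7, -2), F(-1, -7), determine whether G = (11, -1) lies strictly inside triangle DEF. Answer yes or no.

Barycentric coordinates of G: (96/125, -138/125, 167/125).
The three coordinates are positive, negative, positive; a point is interior exactly when all three are positive.

no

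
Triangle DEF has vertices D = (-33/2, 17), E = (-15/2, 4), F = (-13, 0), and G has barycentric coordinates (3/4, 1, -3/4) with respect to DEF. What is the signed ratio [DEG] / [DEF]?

-3/4

The signed ratio [DEG]/[DEF] equals the barycentric coordinate of G at vertex F, which is -3/4.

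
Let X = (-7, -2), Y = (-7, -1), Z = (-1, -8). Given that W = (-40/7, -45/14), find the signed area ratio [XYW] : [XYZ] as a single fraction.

[XYZ] = ½·((-7)·(-1−(-8)) + (-7)·(-8−(-2)) + (-1)·(-2−(-1))) = ½·(-49 + 42 + 1) = -3.
[XYW] = ½·((-7)·(-1−(-45/14)) + (-7)·(-45/14−(-2)) + (-40/7)·(-2−(-1))) = ½·(-31/2 + 17/2 + 40/7) = -9/14, so the ratio is (-9/14)/(-3) = 3/14.

3/14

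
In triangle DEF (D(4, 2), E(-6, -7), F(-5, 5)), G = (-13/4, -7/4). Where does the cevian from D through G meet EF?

Barycentric coordinates of G with respect to DEF: (1/4, 1/2, 1/4).
On side EF the D-coordinate is zero; dropping G's D-weight 1/4 and renormalizing the remaining 1/2 : 1/4 gives weights 2/3, 1/3 on E, F.
H = (2/3)·(-6, -7) + (1/3)·(-5, 5) = (-17/3, -3).

(-17/3, -3)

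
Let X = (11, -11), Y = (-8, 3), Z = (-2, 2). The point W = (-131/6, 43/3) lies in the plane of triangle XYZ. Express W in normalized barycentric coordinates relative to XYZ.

(-5/6, 3/2, 1/3)

Signed area of the reference triangle: [XYZ] = ½·(11·(3−2) + (-8)·(2−(-11)) + (-2)·(-11−3)) = ½·(11 − 104 + 28) = -65/2.
[WYZ] = ½·((-131/6)·(3−2) + (-8)·(2−(43/3)) + (-2)·(43/3−3)) = ½·(-131/6 + 296/3 − 68/3) = 325/12, so the X-coordinate is (325/12)/(-65/2) = -5/6.
[XWZ] = ½·(11·(43/3−2) + (-131/6)·(2−(-11)) + (-2)·(-11−(43/3))) = ½·(407/3 − 1703/6 + 152/3) = -195/4, so the Y-coordinate is 3/2.
[XYW] = ½·(11·(3−(43/3)) + (-8)·(43/3−(-11)) + (-131/6)·(-11−3)) = ½·(-374/3 − 608/3 + 917/3) = -65/6, so the Z-coordinate is 1/3.
Check: -5/6 + 3/2 + 1/3 = 1.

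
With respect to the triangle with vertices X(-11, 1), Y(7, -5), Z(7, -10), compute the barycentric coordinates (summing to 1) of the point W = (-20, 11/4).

(3/2, -3/4, 1/4)

Signed area of the reference triangle: [XYZ] = ½·((-11)·(-5−(-10)) + 7·(-10−1) + 7·(1−(-5))) = ½·(-55 − 77 + 42) = -45.
[WYZ] = ½·((-20)·(-5−(-10)) + 7·(-10−(11/4)) + 7·(11/4−(-5))) = ½·(-100 − 357/4 + 217/4) = -135/2, so the X-coordinate is (-135/2)/(-45) = 3/2.
[XWZ] = ½·((-11)·(11/4−(-10)) + (-20)·(-10−1) + 7·(1−(11/4))) = ½·(-561/4 + 220 − 49/4) = 135/4, so the Y-coordinate is -3/4.
[XYW] = ½·((-11)·(-5−(11/4)) + 7·(11/4−1) + (-20)·(1−(-5))) = ½·(341/4 + 49/4 − 120) = -45/4, so the Z-coordinate is 1/4.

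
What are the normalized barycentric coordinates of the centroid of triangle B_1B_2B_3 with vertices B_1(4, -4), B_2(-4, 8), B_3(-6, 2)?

(1/3, 1/3, 1/3)

The centroid is the average of the vertices, so each weight is 1/3.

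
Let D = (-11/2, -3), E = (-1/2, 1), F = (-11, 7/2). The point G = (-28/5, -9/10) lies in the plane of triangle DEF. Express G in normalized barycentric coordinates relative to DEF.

(3/5, 1/5, 1/5)

Signed area of the reference triangle: [DEF] = ½·((-11/2)·(1−(7/2)) + (-1/2)·(7/2−(-3)) + (-11)·(-3−1)) = ½·(55/4 − 13/4 + 44) = 109/4.
[GEF] = ½·((-28/5)·(1−(7/2)) + (-1/2)·(7/2−(-9/10)) + (-11)·(-9/10−1)) = ½·(14 − 11/5 + 209/10) = 327/20, so the D-coordinate is (327/20)/(109/4) = 3/5.
[DGF] = ½·((-11/2)·(-9/10−(7/2)) + (-28/5)·(7/2−(-3)) + (-11)·(-3−(-9/10))) = ½·(121/5 − 182/5 + 231/10) = 109/20, so the E-coordinate is 1/5.
[DEG] = ½·((-11/2)·(1−(-9/10)) + (-1/2)·(-9/10−(-3)) + (-28/5)·(-3−1)) = ½·(-209/20 − 21/20 + 112/5) = 109/20, so the F-coordinate is 1/5.
Check: 3/5 + 1/5 + 1/5 = 1.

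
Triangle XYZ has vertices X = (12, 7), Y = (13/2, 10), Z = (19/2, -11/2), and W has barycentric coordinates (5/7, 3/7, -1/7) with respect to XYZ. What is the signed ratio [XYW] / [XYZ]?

The signed ratio [XYW]/[XYZ] equals the barycentric coordinate of W at vertex Z, which is -1/7.

-1/7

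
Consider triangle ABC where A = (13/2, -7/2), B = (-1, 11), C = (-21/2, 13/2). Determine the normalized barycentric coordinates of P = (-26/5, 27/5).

Signed area of the reference triangle: [ABC] = ½·((13/2)·(11−(13/2)) + (-1)·(13/2−(-7/2)) + (-21/2)·(-7/2−11)) = ½·(117/4 − 10 + 609/4) = 343/4.
[PBC] = ½·((-26/5)·(11−(13/2)) + (-1)·(13/2−(27/5)) + (-21/2)·(27/5−11)) = ½·(-117/5 − 11/10 + 294/5) = 343/20, so the A-coordinate is (343/20)/(343/4) = 1/5.
[APC] = ½·((13/2)·(27/5−(13/2)) + (-26/5)·(13/2−(-7/2)) + (-21/2)·(-7/2−(27/5))) = ½·(-143/20 − 52 + 1869/20) = 343/20, so the B-coordinate is 1/5.
[ABP] = ½·((13/2)·(11−(27/5)) + (-1)·(27/5−(-7/2)) + (-26/5)·(-7/2−11)) = ½·(182/5 − 89/10 + 377/5) = 1029/20, so the C-coordinate is 3/5.

(1/5, 1/5, 3/5)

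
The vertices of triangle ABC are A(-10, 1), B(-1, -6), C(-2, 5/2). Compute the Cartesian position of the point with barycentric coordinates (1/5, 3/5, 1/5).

P = (1/5)·A + (3/5)·B + (1/5)·C.
x-coordinate: (1/5)·(-10) + (3/5)·(-1) + (1/5)·(-2) = -3.
y-coordinate: (1/5)·1 + (3/5)·(-6) + (1/5)·(5/2) = -29/10.

(-3, -29/10)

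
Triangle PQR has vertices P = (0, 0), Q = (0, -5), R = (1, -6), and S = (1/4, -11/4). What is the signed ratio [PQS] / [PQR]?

1/4

[PQR] = ½·(0·(-5−(-6)) + 0·(-6−0) + 1·(0−(-5))) = ½·(0 + 0 + 5) = 5/2.
[PQS] = ½·(0·(-5−(-11/4)) + 0·(-11/4−0) + (1/4)·(0−(-5))) = ½·(0 + 0 + 5/4) = 5/8, so the ratio is (5/8)/(5/2) = 1/4.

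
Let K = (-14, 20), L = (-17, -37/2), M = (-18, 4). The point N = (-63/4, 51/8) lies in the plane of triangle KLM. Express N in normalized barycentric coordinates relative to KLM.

(1/2, 1/4, 1/4)

Signed area of the reference triangle: [KLM] = ½·((-14)·(-37/2−4) + (-17)·(4−20) + (-18)·(20−(-37/2))) = ½·(315 + 272 − 693) = -53.
[NLM] = ½·((-63/4)·(-37/2−4) + (-17)·(4−(51/8)) + (-18)·(51/8−(-37/2))) = ½·(2835/8 + 323/8 − 1791/4) = -53/2, so the K-coordinate is (-53/2)/(-53) = 1/2.
[KNM] = ½·((-14)·(51/8−4) + (-63/4)·(4−20) + (-18)·(20−(51/8))) = ½·(-133/4 + 252 − 981/4) = -53/4, so the L-coordinate is 1/4.
[KLN] = ½·((-14)·(-37/2−(51/8)) + (-17)·(51/8−20) + (-63/4)·(20−(-37/2))) = ½·(1393/4 + 1853/8 − 4851/8) = -53/4, so the M-coordinate is 1/4.
Check: 1/2 + 1/4 + 1/4 = 1.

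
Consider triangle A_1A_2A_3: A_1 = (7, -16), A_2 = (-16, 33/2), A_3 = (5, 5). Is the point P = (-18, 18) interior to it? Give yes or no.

Barycentric coordinates of P: (-17/836, 457/418, -61/836).
The three coordinates are negative, positive, negative; a point is interior exactly when all three are positive.

no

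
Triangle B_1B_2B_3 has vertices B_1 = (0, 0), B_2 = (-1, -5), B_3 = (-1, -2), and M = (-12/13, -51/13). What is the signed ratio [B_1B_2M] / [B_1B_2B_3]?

3/13

[B_1B_2B_3] = ½·(0·(-5−(-2)) + (-1)·(-2−0) + (-1)·(0−(-5))) = ½·(0 + 2 − 5) = -3/2.
[B_1B_2M] = ½·(0·(-5−(-51/13)) + (-1)·(-51/13−0) + (-12/13)·(0−(-5))) = ½·(0 + 51/13 − 60/13) = -9/26, so the ratio is (-9/26)/(-3/2) = 3/13.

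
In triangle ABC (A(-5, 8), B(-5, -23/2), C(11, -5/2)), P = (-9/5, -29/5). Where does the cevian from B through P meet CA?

(3, 11/4)

Barycentric coordinates of P with respect to ABC: (1/5, 3/5, 1/5).
On side CA the B-coordinate is zero; dropping P's B-weight 3/5 and renormalizing the remaining 1/5 : 1/5 gives weights 1/2, 1/2 on C, A.
Q = (1/2)·(11, -5/2) + (1/2)·(-5, 8) = (3, 11/4).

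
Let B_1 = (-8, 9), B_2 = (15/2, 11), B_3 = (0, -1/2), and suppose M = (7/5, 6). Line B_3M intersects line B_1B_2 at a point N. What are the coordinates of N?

Barycentric coordinates of M with respect to B_1B_2B_3: (1/5, 2/5, 2/5).
On side B_1B_2 the B_3-coordinate is zero; dropping M's B_3-weight 2/5 and renormalizing the remaining 1/5 : 2/5 gives weights 1/3, 2/3 on B_1, B_2.
N = (1/3)·(-8, 9) + (2/3)·(15/2, 11) = (7/3, 31/3).

(7/3, 31/3)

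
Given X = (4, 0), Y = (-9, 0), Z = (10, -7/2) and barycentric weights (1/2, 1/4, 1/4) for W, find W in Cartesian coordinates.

(9/4, -7/8)

W = (1/2)·X + (1/4)·Y + (1/4)·Z.
x-coordinate: (1/2)·4 + (1/4)·(-9) + (1/4)·10 = 9/4.
y-coordinate: (1/2)·0 + (1/4)·0 + (1/4)·(-7/2) = -7/8.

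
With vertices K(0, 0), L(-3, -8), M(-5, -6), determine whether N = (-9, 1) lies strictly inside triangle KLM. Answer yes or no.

Barycentric coordinates of N: (3/11, -59/22, 75/22).
The three coordinates are positive, negative, positive; a point is interior exactly when all three are positive.

no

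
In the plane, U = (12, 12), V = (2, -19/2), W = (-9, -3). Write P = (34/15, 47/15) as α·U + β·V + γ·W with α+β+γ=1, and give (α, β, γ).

Signed area of the reference triangle: [UVW] = ½·(12·(-19/2−(-3)) + 2·(-3−12) + (-9)·(12−(-19/2))) = ½·(-78 − 30 − 387/2) = -603/4.
[PVW] = ½·((34/15)·(-19/2−(-3)) + 2·(-3−(47/15)) + (-9)·(47/15−(-19/2))) = ½·(-221/15 − 184/15 − 1137/10) = -1407/20, so the U-coordinate is (-1407/20)/(-603/4) = 7/15.
[UPW] = ½·(12·(47/15−(-3)) + (34/15)·(-3−12) + (-9)·(12−(47/15))) = ½·(368/5 − 34 − 399/5) = -201/10, so the V-coordinate is 2/15.
[UVP] = ½·(12·(-19/2−(47/15)) + 2·(47/15−12) + (34/15)·(12−(-19/2))) = ½·(-758/5 − 266/15 + 731/15) = -603/10, so the W-coordinate is 2/5.

(7/15, 2/15, 2/5)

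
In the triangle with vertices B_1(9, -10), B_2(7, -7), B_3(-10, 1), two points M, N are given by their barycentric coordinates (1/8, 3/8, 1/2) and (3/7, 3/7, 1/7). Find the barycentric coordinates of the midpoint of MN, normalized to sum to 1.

(31/112, 45/112, 9/28)

Since both coordinate triples sum to 1, the midpoint's barycentrics are the componentwise average.
(1/8+3/7)/2 = 31/112; similarly 45/112 and 9/28.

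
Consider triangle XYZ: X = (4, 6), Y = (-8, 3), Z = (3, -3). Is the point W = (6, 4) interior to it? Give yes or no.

Barycentric coordinates of W: (19/21, -4/21, 2/7).
The three coordinates are positive, negative, positive; a point is interior exactly when all three are positive.

no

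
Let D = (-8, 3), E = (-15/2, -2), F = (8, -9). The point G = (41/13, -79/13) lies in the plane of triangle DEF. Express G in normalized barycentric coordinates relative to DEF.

(2/13, 2/13, 9/13)

Signed area of the reference triangle: [DEF] = ½·((-8)·(-2−(-9)) + (-15/2)·(-9−3) + 8·(3−(-2))) = ½·(-56 + 90 + 40) = 37.
[GEF] = ½·((41/13)·(-2−(-9)) + (-15/2)·(-9−(-79/13)) + 8·(-79/13−(-2))) = ½·(287/13 + 285/13 − 424/13) = 74/13, so the D-coordinate is (74/13)/37 = 2/13.
[DGF] = ½·((-8)·(-79/13−(-9)) + (41/13)·(-9−3) + 8·(3−(-79/13))) = ½·(-304/13 − 492/13 + 944/13) = 74/13, so the E-coordinate is 2/13.
[DEG] = ½·((-8)·(-2−(-79/13)) + (-15/2)·(-79/13−3) + (41/13)·(3−(-2))) = ½·(-424/13 + 885/13 + 205/13) = 333/13, so the F-coordinate is 9/13.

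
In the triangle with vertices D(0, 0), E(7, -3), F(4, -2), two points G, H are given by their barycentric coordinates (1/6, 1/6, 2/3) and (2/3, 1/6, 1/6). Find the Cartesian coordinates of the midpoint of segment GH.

Barycentric coordinates of the midpoint are the average: (5/12, 1/6, 5/12).
Converting: (5/12)·D + (1/6)·E + (5/12)·F = (17/6, -4/3).

(17/6, -4/3)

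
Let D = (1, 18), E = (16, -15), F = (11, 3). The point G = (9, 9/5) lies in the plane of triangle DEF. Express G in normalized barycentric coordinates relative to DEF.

Signed area of the reference triangle: [DEF] = ½·(1·(-15−3) + 16·(3−18) + 11·(18−(-15))) = ½·(-18 − 240 + 363) = 105/2.
[GEF] = ½·(9·(-15−3) + 16·(3−(9/5)) + 11·(9/5−(-15))) = ½·(-162 + 96/5 + 924/5) = 21, so the D-coordinate is 21/(105/2) = 2/5.
[DGF] = ½·(1·(9/5−3) + 9·(3−18) + 11·(18−(9/5))) = ½·(-6/5 − 135 + 891/5) = 21, so the E-coordinate is 2/5.
[DEG] = ½·(1·(-15−(9/5)) + 16·(9/5−18) + 9·(18−(-15))) = ½·(-84/5 − 1296/5 + 297) = 21/2, so the F-coordinate is 1/5.

(2/5, 2/5, 1/5)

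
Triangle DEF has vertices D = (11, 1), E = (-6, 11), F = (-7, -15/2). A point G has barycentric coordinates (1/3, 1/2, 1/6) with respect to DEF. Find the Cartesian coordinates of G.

(-1/2, 55/12)

G = (1/3)·D + (1/2)·E + (1/6)·F.
x-coordinate: (1/3)·11 + (1/2)·(-6) + (1/6)·(-7) = -1/2.
y-coordinate: (1/3)·1 + (1/2)·11 + (1/6)·(-15/2) = 55/12.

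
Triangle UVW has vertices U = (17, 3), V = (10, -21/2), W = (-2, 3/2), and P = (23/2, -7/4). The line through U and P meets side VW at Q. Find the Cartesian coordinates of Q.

(6, -13/2)

Barycentric coordinates of P with respect to UVW: (1/2, 1/3, 1/6).
On side VW the U-coordinate is zero; dropping P's U-weight 1/2 and renormalizing the remaining 1/3 : 1/6 gives weights 2/3, 1/3 on V, W.
Q = (2/3)·(10, -21/2) + (1/3)·(-2, 3/2) = (6, -13/2).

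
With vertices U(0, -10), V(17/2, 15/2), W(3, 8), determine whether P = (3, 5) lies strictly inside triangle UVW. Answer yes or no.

yes

Barycentric coordinates of P: (11/67, 6/67, 50/67).
The three coordinates are positive, positive, positive; a point is interior exactly when all three are positive.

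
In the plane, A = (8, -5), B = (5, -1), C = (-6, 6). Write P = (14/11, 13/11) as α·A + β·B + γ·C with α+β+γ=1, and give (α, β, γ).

Signed area of the reference triangle: [ABC] = ½·(8·(-1−6) + 5·(6−(-5)) + (-6)·(-5−(-1))) = ½·(-56 + 55 + 24) = 23/2.
[PBC] = ½·((14/11)·(-1−6) + 5·(6−(13/11)) + (-6)·(13/11−(-1))) = ½·(-98/11 + 265/11 − 144/11) = 23/22, so the A-coordinate is (23/22)/(23/2) = 1/11.
[APC] = ½·(8·(13/11−6) + (14/11)·(6−(-5)) + (-6)·(-5−(13/11))) = ½·(-424/11 + 14 + 408/11) = 69/11, so the B-coordinate is 6/11.
[ABP] = ½·(8·(-1−(13/11)) + 5·(13/11−(-5)) + (14/11)·(-5−(-1))) = ½·(-192/11 + 340/11 − 56/11) = 46/11, so the C-coordinate is 4/11.
Check: 1/11 + 6/11 + 4/11 = 1.

(1/11, 6/11, 4/11)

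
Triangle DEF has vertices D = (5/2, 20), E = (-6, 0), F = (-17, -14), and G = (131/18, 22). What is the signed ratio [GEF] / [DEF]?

[DEF] = ½·((5/2)·(0−(-14)) + (-6)·(-14−20) + (-17)·(20−0)) = ½·(35 + 204 − 340) = -101/2.
[GEF] = ½·((131/18)·(0−(-14)) + (-6)·(-14−22) + (-17)·(22−0)) = ½·(917/9 + 216 − 374) = -505/18, so the ratio is (-505/18)/(-101/2) = 5/9.

5/9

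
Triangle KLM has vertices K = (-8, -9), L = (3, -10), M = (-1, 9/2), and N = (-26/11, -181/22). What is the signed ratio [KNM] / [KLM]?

5/11

[KLM] = ½·((-8)·(-10−(9/2)) + 3·(9/2−(-9)) + (-1)·(-9−(-10))) = ½·(116 + 81/2 − 1) = 311/4.
[KNM] = ½·((-8)·(-181/22−(9/2)) + (-26/11)·(9/2−(-9)) + (-1)·(-9−(-181/22))) = ½·(1120/11 − 351/11 + 17/22) = 1555/44, so the ratio is (1555/44)/(311/4) = 5/11.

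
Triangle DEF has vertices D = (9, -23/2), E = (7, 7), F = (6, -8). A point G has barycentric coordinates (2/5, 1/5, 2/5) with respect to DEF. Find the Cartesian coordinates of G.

G = (2/5)·D + (1/5)·E + (2/5)·F.
x-coordinate: (2/5)·9 + (1/5)·7 + (2/5)·6 = 37/5.
y-coordinate: (2/5)·(-23/2) + (1/5)·7 + (2/5)·(-8) = -32/5.

(37/5, -32/5)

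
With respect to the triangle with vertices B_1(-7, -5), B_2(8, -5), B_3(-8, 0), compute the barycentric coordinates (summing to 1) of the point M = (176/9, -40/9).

(-8/9, 16/9, 1/9)

Signed area of the reference triangle: [B_1B_2B_3] = ½·((-7)·(-5−0) + 8·(0−(-5)) + (-8)·(-5−(-5))) = ½·(35 + 40 + 0) = 75/2.
[MB_2B_3] = ½·((176/9)·(-5−0) + 8·(0−(-40/9)) + (-8)·(-40/9−(-5))) = ½·(-880/9 + 320/9 − 40/9) = -100/3, so the B_1-coordinate is (-100/3)/(75/2) = -8/9.
[B_1MB_3] = ½·((-7)·(-40/9−0) + (176/9)·(0−(-5)) + (-8)·(-5−(-40/9))) = ½·(280/9 + 880/9 + 40/9) = 200/3, so the B_2-coordinate is 16/9.
[B_1B_2M] = ½·((-7)·(-5−(-40/9)) + 8·(-40/9−(-5)) + (176/9)·(-5−(-5))) = ½·(35/9 + 40/9 + 0) = 25/6, so the B_3-coordinate is 1/9.
Check: -8/9 + 16/9 + 1/9 = 1.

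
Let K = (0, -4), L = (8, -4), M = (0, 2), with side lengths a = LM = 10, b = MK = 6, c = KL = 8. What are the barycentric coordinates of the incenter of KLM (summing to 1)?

(5/12, 1/4, 1/3)

The incenter has barycentric coordinates proportional to the opposite side lengths: (10 : 6 : 8).
Normalizing by 10+6+8 = 24 gives (5/12, 1/4, 1/3).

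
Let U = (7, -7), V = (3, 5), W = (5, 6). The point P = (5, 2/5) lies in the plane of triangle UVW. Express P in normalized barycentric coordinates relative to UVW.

Signed area of the reference triangle: [UVW] = ½·(7·(5−6) + 3·(6−(-7)) + 5·(-7−5)) = ½·(-7 + 39 − 60) = -14.
[PVW] = ½·(5·(5−6) + 3·(6−(2/5)) + 5·(2/5−5)) = ½·(-5 + 84/5 − 23) = -28/5, so the U-coordinate is (-28/5)/(-14) = 2/5.
[UPW] = ½·(7·(2/5−6) + 5·(6−(-7)) + 5·(-7−(2/5))) = ½·(-196/5 + 65 − 37) = -28/5, so the V-coordinate is 2/5.
[UVP] = ½·(7·(5−(2/5)) + 3·(2/5−(-7)) + 5·(-7−5)) = ½·(161/5 + 111/5 − 60) = -14/5, so the W-coordinate is 1/5.
Check: 2/5 + 2/5 + 1/5 = 1.

(2/5, 2/5, 1/5)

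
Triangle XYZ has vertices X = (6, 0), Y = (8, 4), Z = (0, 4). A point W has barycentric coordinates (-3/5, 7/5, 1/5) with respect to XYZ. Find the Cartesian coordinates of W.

W = (-3/5)·X + (7/5)·Y + (1/5)·Z.
x-coordinate: (-3/5)·6 + (7/5)·8 + (1/5)·0 = 38/5.
y-coordinate: (-3/5)·0 + (7/5)·4 + (1/5)·4 = 32/5.

(38/5, 32/5)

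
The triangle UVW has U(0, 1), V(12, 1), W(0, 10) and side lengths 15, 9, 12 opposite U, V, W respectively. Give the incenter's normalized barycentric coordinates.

The incenter has barycentric coordinates proportional to the opposite side lengths: (15 : 9 : 12).
Normalizing by 15+9+12 = 36 gives (5/12, 1/4, 1/3).

(5/12, 1/4, 1/3)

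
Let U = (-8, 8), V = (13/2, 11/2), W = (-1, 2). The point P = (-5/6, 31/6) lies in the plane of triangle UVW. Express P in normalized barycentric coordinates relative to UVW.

Signed area of the reference triangle: [UVW] = ½·((-8)·(11/2−2) + (13/2)·(2−8) + (-1)·(8−(11/2))) = ½·(-28 − 39 − 5/2) = -139/4.
[PVW] = ½·((-5/6)·(11/2−2) + (13/2)·(2−(31/6)) + (-1)·(31/6−(11/2))) = ½·(-35/12 − 247/12 + 1/3) = -139/12, so the U-coordinate is (-139/12)/(-139/4) = 1/3.
[UPW] = ½·((-8)·(31/6−2) + (-5/6)·(2−8) + (-1)·(8−(31/6))) = ½·(-76/3 + 5 − 17/6) = -139/12, so the V-coordinate is 1/3.
[UVP] = ½·((-8)·(11/2−(31/6)) + (13/2)·(31/6−8) + (-5/6)·(8−(11/2))) = ½·(-8/3 − 221/12 − 25/12) = -139/12, so the W-coordinate is 1/3.
Check: 1/3 + 1/3 + 1/3 = 1.

(1/3, 1/3, 1/3)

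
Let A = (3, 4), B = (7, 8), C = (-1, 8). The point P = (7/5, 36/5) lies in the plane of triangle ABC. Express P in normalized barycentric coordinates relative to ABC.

Signed area of the reference triangle: [ABC] = ½·(3·(8−8) + 7·(8−4) + (-1)·(4−8)) = ½·(0 + 28 + 4) = 16.
[PBC] = ½·((7/5)·(8−8) + 7·(8−(36/5)) + (-1)·(36/5−8)) = ½·(0 + 28/5 + 4/5) = 16/5, so the A-coordinate is (16/5)/16 = 1/5.
[APC] = ½·(3·(36/5−8) + (7/5)·(8−4) + (-1)·(4−(36/5))) = ½·(-12/5 + 28/5 + 16/5) = 16/5, so the B-coordinate is 1/5.
[ABP] = ½·(3·(8−(36/5)) + 7·(36/5−4) + (7/5)·(4−8)) = ½·(12/5 + 112/5 − 28/5) = 48/5, so the C-coordinate is 3/5.
Check: 1/5 + 1/5 + 3/5 = 1.

(1/5, 1/5, 3/5)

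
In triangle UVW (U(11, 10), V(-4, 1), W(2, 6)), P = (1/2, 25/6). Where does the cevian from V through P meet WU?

(5, 22/3)

Barycentric coordinates of P with respect to UVW: (1/6, 1/2, 1/3).
On side WU the V-coordinate is zero; dropping P's V-weight 1/2 and renormalizing the remaining 1/3 : 1/6 gives weights 2/3, 1/3 on W, U.
Q = (2/3)·(2, 6) + (1/3)·(11, 10) = (5, 22/3).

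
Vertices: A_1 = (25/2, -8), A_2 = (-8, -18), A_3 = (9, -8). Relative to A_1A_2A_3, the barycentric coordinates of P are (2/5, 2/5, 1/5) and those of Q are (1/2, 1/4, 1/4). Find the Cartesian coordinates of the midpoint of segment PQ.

Barycentric coordinates of the midpoint are the average: (9/20, 13/40, 9/40).
Converting: (9/20)·A_1 + (13/40)·A_2 + (9/40)·A_3 = (101/20, -45/4).

(101/20, -45/4)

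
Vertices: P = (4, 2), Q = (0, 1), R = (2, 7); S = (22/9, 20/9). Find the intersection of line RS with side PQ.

(5/2, 13/8)

Barycentric coordinates of S with respect to PQR: (5/9, 1/3, 1/9).
On side PQ the R-coordinate is zero; dropping S's R-weight 1/9 and renormalizing the remaining 5/9 : 1/3 gives weights 5/8, 3/8 on P, Q.
T = (5/8)·(4, 2) + (3/8)·(0, 1) = (5/2, 13/8).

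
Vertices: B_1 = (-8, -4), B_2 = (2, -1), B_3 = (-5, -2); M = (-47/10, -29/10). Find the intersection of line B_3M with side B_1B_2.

Barycentric coordinates of M with respect to B_1B_2B_3: (3/5, 3/10, 1/10).
On side B_1B_2 the B_3-coordinate is zero; dropping M's B_3-weight 1/10 and renormalizing the remaining 3/5 : 3/10 gives weights 2/3, 1/3 on B_1, B_2.
N = (2/3)·(-8, -4) + (1/3)·(2, -1) = (-14/3, -3).

(-14/3, -3)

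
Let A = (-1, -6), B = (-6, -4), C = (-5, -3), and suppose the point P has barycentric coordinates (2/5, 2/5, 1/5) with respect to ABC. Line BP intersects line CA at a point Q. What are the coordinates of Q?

(-7/3, -5)

Line BP meets CA where the B-coordinate vanishes; zeroing P's B-weight and renormalizing leaves C, A-weights 1/5 : 2/5 → (1/3, 2/3).
So Q = (1/3)·C + (2/3)·A = (-7/3, -5).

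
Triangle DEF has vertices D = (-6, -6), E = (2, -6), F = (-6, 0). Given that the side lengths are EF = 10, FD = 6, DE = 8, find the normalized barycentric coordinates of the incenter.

(5/12, 1/4, 1/3)

The incenter has barycentric coordinates proportional to the opposite side lengths: (10 : 6 : 8).
Normalizing by 10+6+8 = 24 gives (5/12, 1/4, 1/3).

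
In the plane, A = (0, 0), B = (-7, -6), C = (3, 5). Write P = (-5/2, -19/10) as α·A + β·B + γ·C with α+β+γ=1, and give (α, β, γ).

Signed area of the reference triangle: [ABC] = ½·(0·(-6−5) + (-7)·(5−0) + 3·(0−(-6))) = ½·(0 − 35 + 18) = -17/2.
[PBC] = ½·((-5/2)·(-6−5) + (-7)·(5−(-19/10)) + 3·(-19/10−(-6))) = ½·(55/2 − 483/10 + 123/10) = -17/4, so the A-coordinate is (-17/4)/(-17/2) = 1/2.
[APC] = ½·(0·(-19/10−5) + (-5/2)·(5−0) + 3·(0−(-19/10))) = ½·(0 − 25/2 + 57/10) = -17/5, so the B-coordinate is 2/5.
[ABP] = ½·(0·(-6−(-19/10)) + (-7)·(-19/10−0) + (-5/2)·(0−(-6))) = ½·(0 + 133/10 − 15) = -17/20, so the C-coordinate is 1/10.
Check: 1/2 + 2/5 + 1/10 = 1.

(1/2, 2/5, 1/10)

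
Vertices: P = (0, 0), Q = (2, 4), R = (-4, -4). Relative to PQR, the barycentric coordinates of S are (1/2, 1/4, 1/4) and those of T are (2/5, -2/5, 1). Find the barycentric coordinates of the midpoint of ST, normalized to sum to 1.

(9/20, -3/40, 5/8)

Since both coordinate triples sum to 1, the midpoint's barycentrics are the componentwise average.
(1/2+2/5)/2 = 9/20; similarly -3/40 and 5/8.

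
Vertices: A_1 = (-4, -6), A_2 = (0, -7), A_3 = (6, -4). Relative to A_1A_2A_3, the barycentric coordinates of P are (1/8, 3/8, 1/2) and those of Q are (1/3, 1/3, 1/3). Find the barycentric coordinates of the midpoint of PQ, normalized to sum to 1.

Since both coordinate triples sum to 1, the midpoint's barycentrics are the componentwise average.
(1/8+1/3)/2 = 11/48; similarly 17/48 and 5/12.

(11/48, 17/48, 5/12)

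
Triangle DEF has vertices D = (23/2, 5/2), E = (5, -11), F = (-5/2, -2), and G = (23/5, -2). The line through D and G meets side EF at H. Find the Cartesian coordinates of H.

(0, -5)

Barycentric coordinates of G with respect to DEF: (2/5, 1/5, 2/5).
On side EF the D-coordinate is zero; dropping G's D-weight 2/5 and renormalizing the remaining 1/5 : 2/5 gives weights 1/3, 2/3 on E, F.
H = (1/3)·(5, -11) + (2/3)·(-5/2, -2) = (0, -5).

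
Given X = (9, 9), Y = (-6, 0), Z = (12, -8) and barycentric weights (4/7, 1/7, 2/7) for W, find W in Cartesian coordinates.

(54/7, 20/7)

W = (4/7)·X + (1/7)·Y + (2/7)·Z.
x-coordinate: (4/7)·9 + (1/7)·(-6) + (2/7)·12 = 54/7.
y-coordinate: (4/7)·9 + (1/7)·0 + (2/7)·(-8) = 20/7.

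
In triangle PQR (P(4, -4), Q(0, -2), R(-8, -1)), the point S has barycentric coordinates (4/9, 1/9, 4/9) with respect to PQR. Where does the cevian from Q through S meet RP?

(-2, -5/2)

Line QS meets RP where the Q-coordinate vanishes; zeroing S's Q-weight and renormalizing leaves R, P-weights 4/9 : 4/9 → (1/2, 1/2).
So T = (1/2)·R + (1/2)·P = (-2, -5/2).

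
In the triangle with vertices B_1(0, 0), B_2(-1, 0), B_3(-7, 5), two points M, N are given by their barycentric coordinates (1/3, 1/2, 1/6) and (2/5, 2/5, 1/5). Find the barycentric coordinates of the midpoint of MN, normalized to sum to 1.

(11/30, 9/20, 11/60)

Since both coordinate triples sum to 1, the midpoint's barycentrics are the componentwise average.
(1/3+2/5)/2 = 11/30; similarly 9/20 and 11/60.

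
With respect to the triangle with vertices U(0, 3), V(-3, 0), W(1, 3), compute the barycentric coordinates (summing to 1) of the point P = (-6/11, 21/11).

(1/11, 4/11, 6/11)

Signed area of the reference triangle: [UVW] = ½·(0·(0−3) + (-3)·(3−3) + 1·(3−0)) = ½·(0 + 0 + 3) = 3/2.
[PVW] = ½·((-6/11)·(0−3) + (-3)·(3−(21/11)) + 1·(21/11−0)) = ½·(18/11 − 36/11 + 21/11) = 3/22, so the U-coordinate is (3/22)/(3/2) = 1/11.
[UPW] = ½·(0·(21/11−3) + (-6/11)·(3−3) + 1·(3−(21/11))) = ½·(0 + 0 + 12/11) = 6/11, so the V-coordinate is 4/11.
[UVP] = ½·(0·(0−(21/11)) + (-3)·(21/11−3) + (-6/11)·(3−0)) = ½·(0 + 36/11 − 18/11) = 9/11, so the W-coordinate is 6/11.
Check: 1/11 + 4/11 + 6/11 = 1.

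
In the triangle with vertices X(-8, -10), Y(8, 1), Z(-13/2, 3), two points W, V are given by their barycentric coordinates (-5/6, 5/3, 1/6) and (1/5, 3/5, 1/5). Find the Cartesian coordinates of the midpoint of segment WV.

(1249/120, 97/20)

Barycentric coordinates of the midpoint are the average: (-19/60, 17/15, 11/60).
Converting: (-19/60)·X + (17/15)·Y + (11/60)·Z = (1249/120, 97/20).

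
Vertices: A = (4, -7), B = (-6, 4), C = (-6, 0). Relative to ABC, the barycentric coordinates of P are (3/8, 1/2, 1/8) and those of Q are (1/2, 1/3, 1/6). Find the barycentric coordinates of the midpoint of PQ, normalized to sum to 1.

(7/16, 5/12, 7/48)

Since both coordinate triples sum to 1, the midpoint's barycentrics are the componentwise average.
(3/8+1/2)/2 = 7/16; similarly 5/12 and 7/48.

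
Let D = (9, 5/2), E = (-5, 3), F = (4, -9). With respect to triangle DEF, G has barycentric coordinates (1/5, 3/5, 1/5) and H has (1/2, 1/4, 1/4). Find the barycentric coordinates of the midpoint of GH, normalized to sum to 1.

(7/20, 17/40, 9/40)

Since both coordinate triples sum to 1, the midpoint's barycentrics are the componentwise average.
(1/5+1/2)/2 = 7/20; similarly 17/40 and 9/40.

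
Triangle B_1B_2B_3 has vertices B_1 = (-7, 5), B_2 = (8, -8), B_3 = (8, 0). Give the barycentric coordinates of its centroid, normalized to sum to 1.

The centroid is the average of the vertices, so each weight is 1/3.

(1/3, 1/3, 1/3)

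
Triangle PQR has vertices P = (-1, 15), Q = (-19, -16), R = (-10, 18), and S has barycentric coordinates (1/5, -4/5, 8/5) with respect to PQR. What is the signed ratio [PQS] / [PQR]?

The signed ratio [PQS]/[PQR] equals the barycentric coordinate of S at vertex R, which is 8/5.

8/5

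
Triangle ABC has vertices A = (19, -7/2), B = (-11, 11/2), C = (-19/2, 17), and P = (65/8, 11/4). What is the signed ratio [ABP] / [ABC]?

[ABC] = ½·(19·(11/2−17) + (-11)·(17−(-7/2)) + (-19/2)·(-7/2−(11/2))) = ½·(-437/2 − 451/2 + 171/2) = -717/4.
[ABP] = ½·(19·(11/2−(11/4)) + (-11)·(11/4−(-7/2)) + (65/8)·(-7/2−(11/2))) = ½·(209/4 − 275/4 − 585/8) = -717/16, so the ratio is (-717/16)/(-717/4) = 1/4.

1/4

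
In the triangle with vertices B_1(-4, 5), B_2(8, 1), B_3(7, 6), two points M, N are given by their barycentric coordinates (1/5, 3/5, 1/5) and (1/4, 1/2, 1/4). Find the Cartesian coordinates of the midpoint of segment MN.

(203/40, 121/40)

Barycentric coordinates of the midpoint are the average: (9/40, 11/20, 9/40).
Converting: (9/40)·B_1 + (11/20)·B_2 + (9/40)·B_3 = (203/40, 121/40).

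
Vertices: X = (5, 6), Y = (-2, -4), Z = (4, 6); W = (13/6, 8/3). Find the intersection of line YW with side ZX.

Barycentric coordinates of W with respect to XYZ: (1/6, 1/3, 1/2).
On side ZX the Y-coordinate is zero; dropping W's Y-weight 1/3 and renormalizing the remaining 1/2 : 1/6 gives weights 3/4, 1/4 on Z, X.
V = (3/4)·(4, 6) + (1/4)·(5, 6) = (17/4, 6).

(17/4, 6)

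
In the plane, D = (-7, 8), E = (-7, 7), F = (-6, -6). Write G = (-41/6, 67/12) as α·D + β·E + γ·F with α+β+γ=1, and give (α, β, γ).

Signed area of the reference triangle: [DEF] = ½·((-7)·(7−(-6)) + (-7)·(-6−8) + (-6)·(8−7)) = ½·(-91 + 98 − 6) = 1/2.
[GEF] = ½·((-41/6)·(7−(-6)) + (-7)·(-6−(67/12)) + (-6)·(67/12−7)) = ½·(-533/6 + 973/12 + 17/2) = 3/8, so the D-coordinate is (3/8)/(1/2) = 3/4.
[DGF] = ½·((-7)·(67/12−(-6)) + (-41/6)·(-6−8) + (-6)·(8−(67/12))) = ½·(-973/12 + 287/3 − 29/2) = 1/24, so the E-coordinate is 1/12.
[DEG] = ½·((-7)·(7−(67/12)) + (-7)·(67/12−8) + (-41/6)·(8−7)) = ½·(-119/12 + 203/12 − 41/6) = 1/12, so the F-coordinate is 1/6.
Check: 3/4 + 1/12 + 1/6 = 1.

(3/4, 1/12, 1/6)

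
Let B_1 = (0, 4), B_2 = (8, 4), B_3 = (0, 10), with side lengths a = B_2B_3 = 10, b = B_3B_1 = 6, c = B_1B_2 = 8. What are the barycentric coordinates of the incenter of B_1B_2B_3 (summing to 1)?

The incenter has barycentric coordinates proportional to the opposite side lengths: (10 : 6 : 8).
Normalizing by 10+6+8 = 24 gives (5/12, 1/4, 1/3).

(5/12, 1/4, 1/3)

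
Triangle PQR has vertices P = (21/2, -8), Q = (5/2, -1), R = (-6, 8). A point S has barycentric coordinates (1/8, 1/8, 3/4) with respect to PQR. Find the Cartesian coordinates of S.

S = (1/8)·P + (1/8)·Q + (3/4)·R.
x-coordinate: (1/8)·(21/2) + (1/8)·(5/2) + (3/4)·(-6) = -23/8.
y-coordinate: (1/8)·(-8) + (1/8)·(-1) + (3/4)·8 = 39/8.

(-23/8, 39/8)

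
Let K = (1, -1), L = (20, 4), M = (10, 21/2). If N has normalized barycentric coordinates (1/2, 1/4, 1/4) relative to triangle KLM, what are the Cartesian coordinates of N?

(8, 25/8)

N = (1/2)·K + (1/4)·L + (1/4)·M.
x-coordinate: (1/2)·1 + (1/4)·20 + (1/4)·10 = 8.
y-coordinate: (1/2)·(-1) + (1/4)·4 + (1/4)·(21/2) = 25/8.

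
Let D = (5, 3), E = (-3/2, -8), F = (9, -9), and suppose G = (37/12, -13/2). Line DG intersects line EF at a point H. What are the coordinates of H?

Barycentric coordinates of G with respect to DEF: (1/6, 1/2, 1/3).
On side EF the D-coordinate is zero; dropping G's D-weight 1/6 and renormalizing the remaining 1/2 : 1/3 gives weights 3/5, 2/5 on E, F.
H = (3/5)·(-3/2, -8) + (2/5)·(9, -9) = (27/10, -42/5).

(27/10, -42/5)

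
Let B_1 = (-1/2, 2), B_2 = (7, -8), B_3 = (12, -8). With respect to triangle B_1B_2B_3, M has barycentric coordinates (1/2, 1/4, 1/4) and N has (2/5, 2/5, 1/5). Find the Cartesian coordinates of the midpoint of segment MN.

Barycentric coordinates of the midpoint are the average: (9/20, 13/40, 9/40).
Converting: (9/20)·B_1 + (13/40)·B_2 + (9/40)·B_3 = (19/4, -7/2).

(19/4, -7/2)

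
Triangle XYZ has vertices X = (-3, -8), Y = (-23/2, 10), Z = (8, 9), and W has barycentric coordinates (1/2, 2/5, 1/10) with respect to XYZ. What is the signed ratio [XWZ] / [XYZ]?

The signed ratio [XWZ]/[XYZ] equals the barycentric coordinate of W at vertex Y, which is 2/5.

2/5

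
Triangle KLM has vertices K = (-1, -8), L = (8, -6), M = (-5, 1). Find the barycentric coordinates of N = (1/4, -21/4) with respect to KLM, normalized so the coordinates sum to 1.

Signed area of the reference triangle: [KLM] = ½·((-1)·(-6−1) + 8·(1−(-8)) + (-5)·(-8−(-6))) = ½·(7 + 72 + 10) = 89/2.
[NLM] = ½·((1/4)·(-6−1) + 8·(1−(-21/4)) + (-5)·(-21/4−(-6))) = ½·(-7/4 + 50 − 15/4) = 89/4, so the K-coordinate is (89/4)/(89/2) = 1/2.
[KNM] = ½·((-1)·(-21/4−1) + (1/4)·(1−(-8)) + (-5)·(-8−(-21/4))) = ½·(25/4 + 9/4 + 55/4) = 89/8, so the L-coordinate is 1/4.
[KLN] = ½·((-1)·(-6−(-21/4)) + 8·(-21/4−(-8)) + (1/4)·(-8−(-6))) = ½·(3/4 + 22 − 1/2) = 89/8, so the M-coordinate is 1/4.
Check: 1/2 + 1/4 + 1/4 = 1.

(1/2, 1/4, 1/4)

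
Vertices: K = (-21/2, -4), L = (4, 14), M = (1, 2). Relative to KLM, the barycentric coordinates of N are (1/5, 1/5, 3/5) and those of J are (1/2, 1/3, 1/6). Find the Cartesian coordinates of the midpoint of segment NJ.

Barycentric coordinates of the midpoint are the average: (7/20, 4/15, 23/60).
Converting: (7/20)·K + (4/15)·L + (23/60)·M = (-89/40, 31/10).

(-89/40, 31/10)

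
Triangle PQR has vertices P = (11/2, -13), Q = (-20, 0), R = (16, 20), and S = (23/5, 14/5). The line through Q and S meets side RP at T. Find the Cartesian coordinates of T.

(43/4, 7/2)

Barycentric coordinates of S with respect to PQR: (2/5, 1/5, 2/5).
On side RP the Q-coordinate is zero; dropping S's Q-weight 1/5 and renormalizing the remaining 2/5 : 2/5 gives weights 1/2, 1/2 on R, P.
T = (1/2)·(16, 20) + (1/2)·(11/2, -13) = (43/4, 7/2).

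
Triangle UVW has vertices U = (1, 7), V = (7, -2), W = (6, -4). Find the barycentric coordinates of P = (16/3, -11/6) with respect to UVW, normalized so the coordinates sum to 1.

(1/6, 1/6, 2/3)

Signed area of the reference triangle: [UVW] = ½·(1·(-2−(-4)) + 7·(-4−7) + 6·(7−(-2))) = ½·(2 − 77 + 54) = -21/2.
[PVW] = ½·((16/3)·(-2−(-4)) + 7·(-4−(-11/6)) + 6·(-11/6−(-2))) = ½·(32/3 − 91/6 + 1) = -7/4, so the U-coordinate is (-7/4)/(-21/2) = 1/6.
[UPW] = ½·(1·(-11/6−(-4)) + (16/3)·(-4−7) + 6·(7−(-11/6))) = ½·(13/6 − 176/3 + 53) = -7/4, so the V-coordinate is 1/6.
[UVP] = ½·(1·(-2−(-11/6)) + 7·(-11/6−7) + (16/3)·(7−(-2))) = ½·(-1/6 − 371/6 + 48) = -7, so the W-coordinate is 2/3.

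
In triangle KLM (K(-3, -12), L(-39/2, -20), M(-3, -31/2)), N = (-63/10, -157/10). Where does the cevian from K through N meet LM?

(-57/8, -133/8)

Barycentric coordinates of N with respect to KLM: (1/5, 1/5, 3/5).
On side LM the K-coordinate is zero; dropping N's K-weight 1/5 and renormalizing the remaining 1/5 : 3/5 gives weights 1/4, 3/4 on L, M.
J = (1/4)·(-39/2, -20) + (3/4)·(-3, -31/2) = (-57/8, -133/8).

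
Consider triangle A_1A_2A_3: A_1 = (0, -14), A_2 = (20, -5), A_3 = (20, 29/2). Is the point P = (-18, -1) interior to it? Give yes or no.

no

Barycentric coordinates of P: (19/10, -773/390, 211/195).
The three coordinates are positive, negative, positive; a point is interior exactly when all three are positive.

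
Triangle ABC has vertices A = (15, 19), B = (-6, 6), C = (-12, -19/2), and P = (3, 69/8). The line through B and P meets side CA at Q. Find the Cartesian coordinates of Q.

(6, 19/2)

Barycentric coordinates of P with respect to ABC: (1/2, 1/4, 1/4).
On side CA the B-coordinate is zero; dropping P's B-weight 1/4 and renormalizing the remaining 1/4 : 1/2 gives weights 1/3, 2/3 on C, A.
Q = (1/3)·(-12, -19/2) + (2/3)·(15, 19) = (6, 19/2).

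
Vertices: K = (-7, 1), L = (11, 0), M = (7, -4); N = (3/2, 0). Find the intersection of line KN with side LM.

(10, -1)

Barycentric coordinates of N with respect to KLM: (1/2, 3/8, 1/8).
On side LM the K-coordinate is zero; dropping N's K-weight 1/2 and renormalizing the remaining 3/8 : 1/8 gives weights 3/4, 1/4 on L, M.
J = (3/4)·(11, 0) + (1/4)·(7, -4) = (10, -1).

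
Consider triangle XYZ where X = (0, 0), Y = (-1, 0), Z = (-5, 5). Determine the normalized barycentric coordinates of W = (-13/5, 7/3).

Signed area of the reference triangle: [XYZ] = ½·(0·(0−5) + (-1)·(5−0) + (-5)·(0−0)) = ½·(0 − 5 + 0) = -5/2.
[WYZ] = ½·((-13/5)·(0−5) + (-1)·(5−(7/3)) + (-5)·(7/3−0)) = ½·(13 − 8/3 − 35/3) = -2/3, so the X-coordinate is (-2/3)/(-5/2) = 4/15.
[XWZ] = ½·(0·(7/3−5) + (-13/5)·(5−0) + (-5)·(0−(7/3))) = ½·(0 − 13 + 35/3) = -2/3, so the Y-coordinate is 4/15.
[XYW] = ½·(0·(0−(7/3)) + (-1)·(7/3−0) + (-13/5)·(0−0)) = ½·(0 − 7/3 + 0) = -7/6, so the Z-coordinate is 7/15.
Check: 4/15 + 4/15 + 7/15 = 1.

(4/15, 4/15, 7/15)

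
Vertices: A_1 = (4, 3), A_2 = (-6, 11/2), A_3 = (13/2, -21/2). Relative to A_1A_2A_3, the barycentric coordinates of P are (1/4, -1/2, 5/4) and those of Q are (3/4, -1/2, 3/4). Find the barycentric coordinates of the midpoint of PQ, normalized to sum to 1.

Since both coordinate triples sum to 1, the midpoint's barycentrics are the componentwise average.
(1/4+3/4)/2 = 1/2; similarly -1/2 and 1.

(1/2, -1/2, 1)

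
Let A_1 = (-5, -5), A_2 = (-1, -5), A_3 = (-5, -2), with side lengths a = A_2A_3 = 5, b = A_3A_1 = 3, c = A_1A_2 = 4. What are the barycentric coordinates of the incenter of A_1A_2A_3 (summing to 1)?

(5/12, 1/4, 1/3)

The incenter has barycentric coordinates proportional to the opposite side lengths: (5 : 3 : 4).
Normalizing by 5+3+4 = 12 gives (5/12, 1/4, 1/3).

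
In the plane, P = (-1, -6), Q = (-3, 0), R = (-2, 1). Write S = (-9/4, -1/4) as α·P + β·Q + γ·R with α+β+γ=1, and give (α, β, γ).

(1/8, 3/8, 1/2)

Signed area of the reference triangle: [PQR] = ½·((-1)·(0−1) + (-3)·(1−(-6)) + (-2)·(-6−0)) = ½·(1 − 21 + 12) = -4.
[SQR] = ½·((-9/4)·(0−1) + (-3)·(1−(-1/4)) + (-2)·(-1/4−0)) = ½·(9/4 − 15/4 + 1/2) = -1/2, so the P-coordinate is (-1/2)/(-4) = 1/8.
[PSR] = ½·((-1)·(-1/4−1) + (-9/4)·(1−(-6)) + (-2)·(-6−(-1/4))) = ½·(5/4 − 63/4 + 23/2) = -3/2, so the Q-coordinate is 3/8.
[PQS] = ½·((-1)·(0−(-1/4)) + (-3)·(-1/4−(-6)) + (-9/4)·(-6−0)) = ½·(-1/4 − 69/4 + 27/2) = -2, so the R-coordinate is 1/2.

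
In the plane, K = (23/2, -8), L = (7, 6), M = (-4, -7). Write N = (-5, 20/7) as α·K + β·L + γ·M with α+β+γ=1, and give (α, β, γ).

(-4/7, 5/7, 6/7)

Signed area of the reference triangle: [KLM] = ½·((23/2)·(6−(-7)) + 7·(-7−(-8)) + (-4)·(-8−6)) = ½·(299/2 + 7 + 56) = 425/4.
[NLM] = ½·((-5)·(6−(-7)) + 7·(-7−(20/7)) + (-4)·(20/7−6)) = ½·(-65 − 69 + 88/7) = -425/7, so the K-coordinate is (-425/7)/(425/4) = -4/7.
[KNM] = ½·((23/2)·(20/7−(-7)) + (-5)·(-7−(-8)) + (-4)·(-8−(20/7))) = ½·(1587/14 − 5 + 304/7) = 2125/28, so the L-coordinate is 5/7.
[KLN] = ½·((23/2)·(6−(20/7)) + 7·(20/7−(-8)) + (-5)·(-8−6)) = ½·(253/7 + 76 + 70) = 1275/14, so the M-coordinate is 6/7.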